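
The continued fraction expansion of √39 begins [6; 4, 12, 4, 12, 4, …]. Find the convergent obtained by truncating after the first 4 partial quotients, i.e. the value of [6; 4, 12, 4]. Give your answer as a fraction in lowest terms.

1249/200

Start with 4.
12 + 1/(4/1) = 12 + 1/4 = 49/4
4 + 1/(49/4) = 4 + 4/49 = 200/49
6 + 1/(200/49) = 6 + 49/200 = 1249/200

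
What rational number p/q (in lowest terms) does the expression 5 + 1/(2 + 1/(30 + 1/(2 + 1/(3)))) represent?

Start with 3.
2 + 1/(3/1) = 2 + 1/3 = 7/3
30 + 1/(7/3) = 30 + 3/7 = 213/7
2 + 1/(213/7) = 2 + 7/213 = 433/213
5 + 1/(433/213) = 5 + 213/433 = 2378/433

2378/433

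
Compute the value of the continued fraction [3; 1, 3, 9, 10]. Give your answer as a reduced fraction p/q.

1405/374

Compute successive convergents:
a_0 = 3: 3/1
a_1 = 1: 4/1
a_2 = 3: 15/4
a_3 = 9: 139/37
a_4 = 10: 1405/374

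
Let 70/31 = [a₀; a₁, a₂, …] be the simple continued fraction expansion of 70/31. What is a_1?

3

70 = 2·31 + 8, so a_0 = 2
31 = 3·8 + 7, so a_1 = 3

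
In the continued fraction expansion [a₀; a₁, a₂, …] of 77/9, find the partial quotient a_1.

77 ÷ 9 → quotient 8, remainder 5
9 ÷ 5 → quotient 1, remainder 4

1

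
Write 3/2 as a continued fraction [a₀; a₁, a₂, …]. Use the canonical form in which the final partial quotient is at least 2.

Repeatedly divide and take the remainder:
⌊3/2⌋ = 1, remainder 1
⌊2/1⌋ = 2, remainder 0

[1; 2]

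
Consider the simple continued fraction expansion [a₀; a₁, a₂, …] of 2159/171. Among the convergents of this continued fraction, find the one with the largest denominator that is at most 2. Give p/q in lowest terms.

25/2

a_0 = 12: 12/1  (≤ bound)
a_1 = 1: 13/1  (≤ bound)
a_2 = 1: 25/2  (≤ bound)
a_3 = 1: 38/3  (> 2, stop)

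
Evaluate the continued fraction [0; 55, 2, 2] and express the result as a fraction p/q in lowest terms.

5/277

Start with 2.
2 + 1/(2/1) = 2 + 1/2 = 5/2
55 + 1/(5/2) = 55 + 2/5 = 277/5
0 + 1/(277/5) = 0 + 5/277 = 5/277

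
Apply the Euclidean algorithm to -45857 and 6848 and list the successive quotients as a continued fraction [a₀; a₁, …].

-45857 = -7·6848 + 2079, so a_0 = -7
6848 = 3·2079 + 611, so a_1 = 3
2079 = 3·611 + 246, so a_2 = 3
611 = 2·246 + 119, so a_3 = 2
246 = 2·119 + 8, so a_4 = 2
119 = 14·8 + 7, so a_5 = 14
8 = 1·7 + 1, so a_6 = 1
7 = 7·1 + 0, so a_7 = 7

[-7; 3, 3, 2, 2, 14, 1, 7]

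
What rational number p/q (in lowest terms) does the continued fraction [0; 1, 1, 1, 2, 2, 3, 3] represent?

a_0 = 0: 0/1
a_1 = 1: 1/1
a_2 = 1: 1/2
a_3 = 1: 2/3
a_4 = 2: 5/8
a_5 = 2: 12/19
a_6 = 3: 41/65
a_7 = 3: 135/214

135/214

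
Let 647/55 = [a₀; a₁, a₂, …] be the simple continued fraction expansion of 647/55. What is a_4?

647 = 11·55 + 42, so a_0 = 11
55 = 1·42 + 13, so a_1 = 1
42 = 3·13 + 3, so a_2 = 3
13 = 4·3 + 1, so a_3 = 4
3 = 3·1 + 0, so a_4 = 3

3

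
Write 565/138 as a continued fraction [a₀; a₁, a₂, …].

565 = 4·138 + 13, so a_0 = 4
138 = 10·13 + 8, so a_1 = 10
13 = 1·8 + 5, so a_2 = 1
8 = 1·5 + 3, so a_3 = 1
5 = 1·3 + 2, so a_4 = 1
3 = 1·2 + 1, so a_5 = 1
2 = 2·1 + 0, so a_6 = 2

[4; 10, 1, 1, 1, 1, 2]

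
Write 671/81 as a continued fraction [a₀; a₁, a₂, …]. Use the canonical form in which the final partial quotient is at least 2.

[8; 3, 1, 1, 11]

Repeatedly divide and take the remainder:
671 = 8·81 + 23, so a_0 = 8
81 = 3·23 + 12, so a_1 = 3
23 = 1·12 + 11, so a_2 = 1
12 = 1·11 + 1, so a_3 = 1
11 = 11·1 + 0, so a_4 = 11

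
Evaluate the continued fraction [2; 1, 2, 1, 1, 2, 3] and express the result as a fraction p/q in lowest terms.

a_0 = 2: 2/1
a_1 = 1: 3/1
a_2 = 2: 8/3
a_3 = 1: 11/4
a_4 = 1: 19/7
a_5 = 2: 49/18
a_6 = 3: 166/61

166/61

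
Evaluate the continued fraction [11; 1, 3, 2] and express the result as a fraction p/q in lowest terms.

106/9

Starting at the tail and folding back:
Start with 2.
3 + 1/(2/1) = 3 + 1/2 = 7/2
1 + 1/(7/2) = 1 + 2/7 = 9/7
11 + 1/(9/7) = 11 + 7/9 = 106/9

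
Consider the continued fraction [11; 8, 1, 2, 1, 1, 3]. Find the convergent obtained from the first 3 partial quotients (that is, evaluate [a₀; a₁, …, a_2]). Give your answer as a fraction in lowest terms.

100/9

Work from the innermost term outward:
Start with 1.
8 + 1/(1/1) = 8 + 1/1 = 9/1
11 + 1/(9/1) = 11 + 1/9 = 100/9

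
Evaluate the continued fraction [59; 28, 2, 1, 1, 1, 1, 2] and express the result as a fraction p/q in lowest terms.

56969/965

a_0 = 59: 59/1
a_1 = 28: 1653/28
a_2 = 2: 3365/57
a_3 = 1: 5018/85
a_4 = 1: 8383/142
a_5 = 1: 13401/227
a_6 = 1: 21784/369
a_7 = 2: 56969/965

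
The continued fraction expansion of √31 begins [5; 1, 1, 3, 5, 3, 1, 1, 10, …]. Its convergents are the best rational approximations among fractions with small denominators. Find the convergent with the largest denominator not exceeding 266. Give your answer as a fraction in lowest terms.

a_0 = 5: 5/1  (≤ bound)
a_1 = 1: 6/1  (≤ bound)
a_2 = 1: 11/2  (≤ bound)
a_3 = 3: 39/7  (≤ bound)
a_4 = 5: 206/37  (≤ bound)
a_5 = 3: 657/118  (≤ bound)
a_6 = 1: 863/155  (≤ bound)
a_7 = 1: 1520/273  (> 266, stop)

863/155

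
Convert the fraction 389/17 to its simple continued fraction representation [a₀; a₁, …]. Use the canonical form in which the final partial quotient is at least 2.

Run the Euclidean algorithm, recording each quotient:
389 = 22·17 + 15, so a_0 = 22
17 = 1·15 + 2, so a_1 = 1
15 = 7·2 + 1, so a_2 = 7
2 = 2·1 + 0, so a_3 = 2

[22; 1, 7, 2]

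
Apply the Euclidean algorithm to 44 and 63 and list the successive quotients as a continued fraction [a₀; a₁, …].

Apply division with remainder until the remainder is 0:
44 = 0·63 + 44, so a_0 = 0
63 = 1·44 + 19, so a_1 = 1
44 = 2·19 + 6, so a_2 = 2
19 = 3·6 + 1, so a_3 = 3
6 = 6·1 + 0, so a_4 = 6

[0; 1, 2, 3, 6]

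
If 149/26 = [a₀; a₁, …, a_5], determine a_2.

⌊149/26⌋ = 5, remainder 19
⌊26/19⌋ = 1, remainder 7
⌊19/7⌋ = 2, remainder 5

2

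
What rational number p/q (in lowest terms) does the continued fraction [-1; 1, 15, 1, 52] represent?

-53/900

Start with 52.
1 + 1/(52/1) = 1 + 1/52 = 53/52
15 + 1/(53/52) = 15 + 52/53 = 847/53
1 + 1/(847/53) = 1 + 53/847 = 900/847
-1 + 1/(900/847) = -1 + 847/900 = -53/900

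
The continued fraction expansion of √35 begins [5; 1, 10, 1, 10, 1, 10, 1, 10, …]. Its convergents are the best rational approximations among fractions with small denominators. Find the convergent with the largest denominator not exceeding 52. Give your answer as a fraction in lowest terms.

71/12

List convergents until the denominator exceeds the bound:
a_0 = 5: 5/1  (≤ bound)
a_1 = 1: 6/1  (≤ bound)
a_2 = 10: 65/11  (≤ bound)
a_3 = 1: 71/12  (≤ bound)
a_4 = 10: 775/131  (> 52, stop)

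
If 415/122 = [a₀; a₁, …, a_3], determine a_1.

2

Repeatedly divide and take the remainder:
415 ÷ 122 → quotient 3, remainder 49
122 ÷ 49 → quotient 2, remainder 24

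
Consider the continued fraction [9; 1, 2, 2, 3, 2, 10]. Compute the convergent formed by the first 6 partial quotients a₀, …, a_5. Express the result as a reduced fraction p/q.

a_0 = 9: 9/1
a_1 = 1: 10/1
a_2 = 2: 29/3
a_3 = 2: 68/7
a_4 = 3: 233/24
a_5 = 2: 534/55

534/55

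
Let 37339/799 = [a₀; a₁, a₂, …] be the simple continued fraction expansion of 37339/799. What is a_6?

3

Run the Euclidean algorithm, recording each quotient:
37339 ÷ 799 → quotient 46, remainder 585
799 ÷ 585 → quotient 1, remainder 214
585 ÷ 214 → quotient 2, remainder 157
214 ÷ 157 → quotient 1, remainder 57
157 ÷ 57 → quotient 2, remainder 43
57 ÷ 43 → quotient 1, remainder 14
43 ÷ 14 → quotient 3, remainder 1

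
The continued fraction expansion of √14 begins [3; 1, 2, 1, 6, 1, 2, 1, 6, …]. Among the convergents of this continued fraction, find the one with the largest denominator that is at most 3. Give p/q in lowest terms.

11/3

List convergents until the denominator exceeds the bound:
a_0 = 3: 3/1  (≤ bound)
a_1 = 1: 4/1  (≤ bound)
a_2 = 2: 11/3  (≤ bound)
a_3 = 1: 15/4  (> 3, stop)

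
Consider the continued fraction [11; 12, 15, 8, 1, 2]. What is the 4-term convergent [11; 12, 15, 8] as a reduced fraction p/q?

Collapse the nested fraction from the inside out:
Start with 8.
15 + 1/(8/1) = 15 + 1/8 = 121/8
12 + 1/(121/8) = 12 + 8/121 = 1460/121
11 + 1/(1460/121) = 11 + 121/1460 = 16181/1460

16181/1460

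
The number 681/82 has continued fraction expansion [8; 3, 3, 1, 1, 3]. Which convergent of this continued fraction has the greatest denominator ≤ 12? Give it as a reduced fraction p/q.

a_0 = 8: 8/1  (≤ bound)
a_1 = 3: 25/3  (≤ bound)
a_2 = 3: 83/10  (≤ bound)
a_3 = 1: 108/13  (> 12, stop)

83/10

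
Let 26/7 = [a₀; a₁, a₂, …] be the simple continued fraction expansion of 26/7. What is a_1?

1

Run the Euclidean algorithm, recording each quotient:
26 = 3·7 + 5, so a_0 = 3
7 = 1·5 + 2, so a_1 = 1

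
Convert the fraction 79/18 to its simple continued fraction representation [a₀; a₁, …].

[4; 2, 1, 1, 3]

79 = 4·18 + 7, so a_0 = 4
18 = 2·7 + 4, so a_1 = 2
7 = 1·4 + 3, so a_2 = 1
4 = 1·3 + 1, so a_3 = 1
3 = 3·1 + 0, so a_4 = 3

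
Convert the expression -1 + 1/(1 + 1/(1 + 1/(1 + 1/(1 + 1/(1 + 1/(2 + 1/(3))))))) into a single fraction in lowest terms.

-27/71

Start with 3.
2 + 1/(3/1) = 2 + 1/3 = 7/3
1 + 1/(7/3) = 1 + 3/7 = 10/7
1 + 1/(10/7) = 1 + 7/10 = 17/10
1 + 1/(17/10) = 1 + 10/17 = 27/17
1 + 1/(27/17) = 1 + 17/27 = 44/27
1 + 1/(44/27) = 1 + 27/44 = 71/44
-1 + 1/(71/44) = -1 + 44/71 = -27/71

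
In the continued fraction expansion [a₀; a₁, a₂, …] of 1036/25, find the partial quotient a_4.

2

1036 ÷ 25 → quotient 41, remainder 11
25 ÷ 11 → quotient 2, remainder 3
11 ÷ 3 → quotient 3, remainder 2
3 ÷ 2 → quotient 1, remainder 1
2 ÷ 1 → quotient 2, remainder 0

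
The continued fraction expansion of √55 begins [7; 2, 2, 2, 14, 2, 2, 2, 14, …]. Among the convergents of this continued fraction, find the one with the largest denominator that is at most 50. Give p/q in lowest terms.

89/12

List convergents until the denominator exceeds the bound:
a_0 = 7: 7/1  (≤ bound)
a_1 = 2: 15/2  (≤ bound)
a_2 = 2: 37/5  (≤ bound)
a_3 = 2: 89/12  (≤ bound)
a_4 = 14: 1283/173  (> 50, stop)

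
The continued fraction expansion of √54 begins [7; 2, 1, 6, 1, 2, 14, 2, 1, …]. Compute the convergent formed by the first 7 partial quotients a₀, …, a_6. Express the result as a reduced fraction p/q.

a_0 = 7: 7/1
a_1 = 2: 15/2
a_2 = 1: 22/3
a_3 = 6: 147/20
a_4 = 1: 169/23
a_5 = 2: 485/66
a_6 = 14: 6959/947

6959/947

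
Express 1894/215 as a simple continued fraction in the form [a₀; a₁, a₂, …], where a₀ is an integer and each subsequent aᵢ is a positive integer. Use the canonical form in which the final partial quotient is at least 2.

1894 ÷ 215 → quotient 8, remainder 174
215 ÷ 174 → quotient 1, remainder 41
174 ÷ 41 → quotient 4, remainder 10
41 ÷ 10 → quotient 4, remainder 1
10 ÷ 1 → quotient 10, remainder 0

[8; 1, 4, 4, 10]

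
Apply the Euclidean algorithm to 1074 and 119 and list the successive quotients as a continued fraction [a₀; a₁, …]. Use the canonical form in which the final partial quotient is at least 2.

⌊1074/119⌋ = 9, remainder 3
⌊119/3⌋ = 39, remainder 2
⌊3/2⌋ = 1, remainder 1
⌊2/1⌋ = 2, remainder 0

[9; 39, 1, 2]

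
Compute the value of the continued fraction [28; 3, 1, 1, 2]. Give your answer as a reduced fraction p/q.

509/18

Compute successive convergents:
a_0 = 28: 28/1
a_1 = 3: 85/3
a_2 = 1: 113/4
a_3 = 1: 198/7
a_4 = 2: 509/18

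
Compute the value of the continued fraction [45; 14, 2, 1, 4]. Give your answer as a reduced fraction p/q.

9059/201

Start with 4.
1 + 1/(4/1) = 1 + 1/4 = 5/4
2 + 1/(5/4) = 2 + 4/5 = 14/5
14 + 1/(14/5) = 14 + 5/14 = 201/14
45 + 1/(201/14) = 45 + 14/201 = 9059/201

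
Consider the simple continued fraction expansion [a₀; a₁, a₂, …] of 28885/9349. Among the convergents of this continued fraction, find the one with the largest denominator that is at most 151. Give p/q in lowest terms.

448/145

a_0 = 3: 3/1  (≤ bound)
a_1 = 11: 34/11  (≤ bound)
a_2 = 6: 207/67  (≤ bound)
a_3 = 2: 448/145  (≤ bound)
a_4 = 1: 655/212  (> 151, stop)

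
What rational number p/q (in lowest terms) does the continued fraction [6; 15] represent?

91/15

a_0 = 6: 6/1
a_1 = 15: 91/15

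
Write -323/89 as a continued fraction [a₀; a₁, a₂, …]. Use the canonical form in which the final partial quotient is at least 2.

Apply division with remainder until the remainder is 0:
-323 = -4·89 + 33, so a_0 = -4
89 = 2·33 + 23, so a_1 = 2
33 = 1·23 + 10, so a_2 = 1
23 = 2·10 + 3, so a_3 = 2
10 = 3·3 + 1, so a_4 = 3
3 = 3·1 + 0, so a_5 = 3

[-4; 2, 1, 2, 3, 3]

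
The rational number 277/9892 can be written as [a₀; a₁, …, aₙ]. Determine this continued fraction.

[0; 35, 1, 2, 2, 6, 6]

⌊277/9892⌋ = 0, remainder 277
⌊9892/277⌋ = 35, remainder 197
⌊277/197⌋ = 1, remainder 80
⌊197/80⌋ = 2, remainder 37
⌊80/37⌋ = 2, remainder 6
⌊37/6⌋ = 6, remainder 1
⌊6/1⌋ = 6, remainder 0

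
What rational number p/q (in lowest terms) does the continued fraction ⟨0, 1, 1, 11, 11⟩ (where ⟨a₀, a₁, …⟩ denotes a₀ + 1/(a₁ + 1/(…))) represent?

133/255

Start with 11.
11 + 1/(11/1) = 11 + 1/11 = 122/11
1 + 1/(122/11) = 1 + 11/122 = 133/122
1 + 1/(133/122) = 1 + 122/133 = 255/133
0 + 1/(255/133) = 0 + 133/255 = 133/255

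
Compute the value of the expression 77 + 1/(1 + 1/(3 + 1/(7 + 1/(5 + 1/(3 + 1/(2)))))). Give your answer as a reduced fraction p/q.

85612/1101

a_0 = 77: 77/1
a_1 = 1: 78/1
a_2 = 3: 311/4
a_3 = 7: 2255/29
a_4 = 5: 11586/149
a_5 = 3: 37013/476
a_6 = 2: 85612/1101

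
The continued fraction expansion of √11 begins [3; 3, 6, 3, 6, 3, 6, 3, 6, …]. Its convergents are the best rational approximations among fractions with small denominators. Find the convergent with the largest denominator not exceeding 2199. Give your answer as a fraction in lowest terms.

3970/1197

a_0 = 3: 3/1  (≤ bound)
a_1 = 3: 10/3  (≤ bound)
a_2 = 6: 63/19  (≤ bound)
a_3 = 3: 199/60  (≤ bound)
a_4 = 6: 1257/379  (≤ bound)
a_5 = 3: 3970/1197  (≤ bound)
a_6 = 6: 25077/7561  (> 2199, stop)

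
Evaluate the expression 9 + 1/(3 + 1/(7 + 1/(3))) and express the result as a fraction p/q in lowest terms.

a_0 = 9: 9/1
a_1 = 3: 28/3
a_2 = 7: 205/22
a_3 = 3: 643/69

643/69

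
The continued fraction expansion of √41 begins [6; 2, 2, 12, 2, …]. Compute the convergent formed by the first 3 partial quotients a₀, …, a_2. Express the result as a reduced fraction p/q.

Build up convergents one term at a time:
a_0 = 6: 6/1
a_1 = 2: 13/2
a_2 = 2: 32/5

32/5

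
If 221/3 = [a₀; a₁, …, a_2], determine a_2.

2

Repeatedly divide and take the remainder:
221 = 73·3 + 2, so a_0 = 73
3 = 1·2 + 1, so a_1 = 1
2 = 2·1 + 0, so a_2 = 2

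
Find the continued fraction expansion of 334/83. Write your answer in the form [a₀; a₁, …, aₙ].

[4; 41, 2]

Apply division with remainder until the remainder is 0:
⌊334/83⌋ = 4, remainder 2
⌊83/2⌋ = 41, remainder 1
⌊2/1⌋ = 2, remainder 0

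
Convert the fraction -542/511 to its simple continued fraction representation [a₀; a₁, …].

[-2; 1, 15, 2, 15]

Apply division with remainder until the remainder is 0:
-542 = -2·511 + 480, so a_0 = -2
511 = 1·480 + 31, so a_1 = 1
480 = 15·31 + 15, so a_2 = 15
31 = 2·15 + 1, so a_3 = 2
15 = 15·1 + 0, so a_4 = 15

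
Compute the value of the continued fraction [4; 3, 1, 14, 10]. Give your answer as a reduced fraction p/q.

2527/594

Build up convergents one term at a time:
a_0 = 4: 4/1
a_1 = 3: 13/3
a_2 = 1: 17/4
a_3 = 14: 251/59
a_4 = 10: 2527/594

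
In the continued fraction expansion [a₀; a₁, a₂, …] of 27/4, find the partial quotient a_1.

Repeatedly divide and take the remainder:
⌊27/4⌋ = 6, remainder 3
⌊4/3⌋ = 1, remainder 1

1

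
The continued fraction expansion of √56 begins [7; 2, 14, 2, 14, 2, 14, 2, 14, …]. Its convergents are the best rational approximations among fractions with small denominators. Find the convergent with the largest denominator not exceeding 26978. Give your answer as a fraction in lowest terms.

List convergents until the denominator exceeds the bound:
a_0 = 7: 7/1  (≤ bound)
a_1 = 2: 15/2  (≤ bound)
a_2 = 14: 217/29  (≤ bound)
a_3 = 2: 449/60  (≤ bound)
a_4 = 14: 6503/869  (≤ bound)
a_5 = 2: 13455/1798  (≤ bound)
a_6 = 14: 194873/26041  (≤ bound)
a_7 = 2: 403201/53880  (> 26978, stop)

194873/26041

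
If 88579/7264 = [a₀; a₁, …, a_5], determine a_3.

1

88579 = 12·7264 + 1411, so a_0 = 12
7264 = 5·1411 + 209, so a_1 = 5
1411 = 6·209 + 157, so a_2 = 6
209 = 1·157 + 52, so a_3 = 1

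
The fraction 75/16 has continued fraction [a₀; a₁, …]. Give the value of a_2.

2

75 ÷ 16 → quotient 4, remainder 11
16 ÷ 11 → quotient 1, remainder 5
11 ÷ 5 → quotient 2, remainder 1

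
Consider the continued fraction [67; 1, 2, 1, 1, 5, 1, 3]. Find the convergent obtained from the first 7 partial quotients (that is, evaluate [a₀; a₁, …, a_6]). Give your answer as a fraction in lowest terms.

3115/46

Start with 1.
5 + 1/(1/1) = 5 + 1/1 = 6/1
1 + 1/(6/1) = 1 + 1/6 = 7/6
1 + 1/(7/6) = 1 + 6/7 = 13/7
2 + 1/(13/7) = 2 + 7/13 = 33/13
1 + 1/(33/13) = 1 + 13/33 = 46/33
67 + 1/(46/33) = 67 + 33/46 = 3115/46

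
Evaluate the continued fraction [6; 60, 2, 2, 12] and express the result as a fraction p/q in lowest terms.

22532/3745

a_0 = 6: 6/1
a_1 = 60: 361/60
a_2 = 2: 728/121
a_3 = 2: 1817/302
a_4 = 12: 22532/3745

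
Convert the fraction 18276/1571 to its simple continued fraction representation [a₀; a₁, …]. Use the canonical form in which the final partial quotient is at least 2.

⌊18276/1571⌋ = 11, remainder 995
⌊1571/995⌋ = 1, remainder 576
⌊995/576⌋ = 1, remainder 419
⌊576/419⌋ = 1, remainder 157
⌊419/157⌋ = 2, remainder 105
⌊157/105⌋ = 1, remainder 52
⌊105/52⌋ = 2, remainder 1
⌊52/1⌋ = 52, remainder 0

[11; 1, 1, 1, 2, 1, 2, 52]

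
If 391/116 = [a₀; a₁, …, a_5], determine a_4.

3

Apply division with remainder until the remainder is 0:
⌊391/116⌋ = 3, remainder 43
⌊116/43⌋ = 2, remainder 30
⌊43/30⌋ = 1, remainder 13
⌊30/13⌋ = 2, remainder 4
⌊13/4⌋ = 3, remainder 1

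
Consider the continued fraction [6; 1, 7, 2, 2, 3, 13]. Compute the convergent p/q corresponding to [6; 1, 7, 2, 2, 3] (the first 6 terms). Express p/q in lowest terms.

a_0 = 6: 6/1
a_1 = 1: 7/1
a_2 = 7: 55/8
a_3 = 2: 117/17
a_4 = 2: 289/42
a_5 = 3: 984/143

984/143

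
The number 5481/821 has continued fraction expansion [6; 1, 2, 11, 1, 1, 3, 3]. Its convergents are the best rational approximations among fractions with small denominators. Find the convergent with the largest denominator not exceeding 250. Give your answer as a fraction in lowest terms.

1669/250

List convergents until the denominator exceeds the bound:
a_0 = 6: 6/1  (≤ bound)
a_1 = 1: 7/1  (≤ bound)
a_2 = 2: 20/3  (≤ bound)
a_3 = 11: 227/34  (≤ bound)
a_4 = 1: 247/37  (≤ bound)
a_5 = 1: 474/71  (≤ bound)
a_6 = 3: 1669/250  (≤ bound)
a_7 = 3: 5481/821  (> 250, stop)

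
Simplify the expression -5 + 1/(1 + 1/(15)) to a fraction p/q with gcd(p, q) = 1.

a_0 = -5: -5/1
a_1 = 1: -4/1
a_2 = 15: -65/16

-65/16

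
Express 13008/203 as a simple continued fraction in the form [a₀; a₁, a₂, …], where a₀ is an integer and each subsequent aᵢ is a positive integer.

13008 = 64·203 + 16, so a_0 = 64
203 = 12·16 + 11, so a_1 = 12
16 = 1·11 + 5, so a_2 = 1
11 = 2·5 + 1, so a_3 = 2
5 = 5·1 + 0, so a_4 = 5

[64; 12, 1, 2, 5]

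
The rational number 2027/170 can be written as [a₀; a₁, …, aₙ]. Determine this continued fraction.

Run the Euclidean algorithm, recording each quotient:
2027 ÷ 170 → quotient 11, remainder 157
170 ÷ 157 → quotient 1, remainder 13
157 ÷ 13 → quotient 12, remainder 1
13 ÷ 1 → quotient 13, remainder 0

[11; 1, 12, 13]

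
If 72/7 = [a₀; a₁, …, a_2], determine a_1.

3

Repeatedly divide and take the remainder:
72 ÷ 7 → quotient 10, remainder 2
7 ÷ 2 → quotient 3, remainder 1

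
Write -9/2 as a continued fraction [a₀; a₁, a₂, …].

[-5; 2]

⌊-9/2⌋ = -5, remainder 1
⌊2/1⌋ = 2, remainder 0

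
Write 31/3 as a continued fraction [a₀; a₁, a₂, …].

⌊31/3⌋ = 10, remainder 1
⌊3/1⌋ = 3, remainder 0

[10; 3]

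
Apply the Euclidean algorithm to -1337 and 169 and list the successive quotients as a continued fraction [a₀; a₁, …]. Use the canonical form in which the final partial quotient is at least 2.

[-8; 11, 3, 1, 3]

⌊-1337/169⌋ = -8, remainder 15
⌊169/15⌋ = 11, remainder 4
⌊15/4⌋ = 3, remainder 3
⌊4/3⌋ = 1, remainder 1
⌊3/1⌋ = 3, remainder 0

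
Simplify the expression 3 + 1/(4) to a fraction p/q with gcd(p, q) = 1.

13/4

Starting at the tail and folding back:
Start with 4.
3 + 1/(4/1) = 3 + 1/4 = 13/4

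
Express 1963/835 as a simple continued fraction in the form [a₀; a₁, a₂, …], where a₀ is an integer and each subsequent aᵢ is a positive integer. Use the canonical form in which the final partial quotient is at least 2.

Repeatedly divide and take the remainder:
⌊1963/835⌋ = 2, remainder 293
⌊835/293⌋ = 2, remainder 249
⌊293/249⌋ = 1, remainder 44
⌊249/44⌋ = 5, remainder 29
⌊44/29⌋ = 1, remainder 15
⌊29/15⌋ = 1, remainder 14
⌊15/14⌋ = 1, remainder 1
⌊14/1⌋ = 14, remainder 0

[2; 2, 1, 5, 1, 1, 1, 14]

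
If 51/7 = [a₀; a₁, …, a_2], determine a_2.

51 ÷ 7 → quotient 7, remainder 2
7 ÷ 2 → quotient 3, remainder 1
2 ÷ 1 → quotient 2, remainder 0

2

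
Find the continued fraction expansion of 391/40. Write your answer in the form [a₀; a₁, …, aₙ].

[9; 1, 3, 2, 4]

⌊391/40⌋ = 9, remainder 31
⌊40/31⌋ = 1, remainder 9
⌊31/9⌋ = 3, remainder 4
⌊9/4⌋ = 2, remainder 1
⌊4/1⌋ = 4, remainder 0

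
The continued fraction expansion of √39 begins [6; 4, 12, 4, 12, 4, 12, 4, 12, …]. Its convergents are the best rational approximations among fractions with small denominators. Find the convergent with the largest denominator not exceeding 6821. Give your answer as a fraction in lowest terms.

15294/2449

List convergents until the denominator exceeds the bound:
a_0 = 6: 6/1  (≤ bound)
a_1 = 4: 25/4  (≤ bound)
a_2 = 12: 306/49  (≤ bound)
a_3 = 4: 1249/200  (≤ bound)
a_4 = 12: 15294/2449  (≤ bound)
a_5 = 4: 62425/9996  (> 6821, stop)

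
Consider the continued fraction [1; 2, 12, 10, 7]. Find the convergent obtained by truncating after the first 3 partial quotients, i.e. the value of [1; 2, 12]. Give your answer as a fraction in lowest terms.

37/25

Start with 12.
2 + 1/(12/1) = 2 + 1/12 = 25/12
1 + 1/(25/12) = 1 + 12/25 = 37/25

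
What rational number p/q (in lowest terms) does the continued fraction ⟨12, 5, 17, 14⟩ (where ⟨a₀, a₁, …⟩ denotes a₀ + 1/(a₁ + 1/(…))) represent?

14747/1209

Build up convergents one term at a time:
a_0 = 12: 12/1
a_1 = 5: 61/5
a_2 = 17: 1049/86
a_3 = 14: 14747/1209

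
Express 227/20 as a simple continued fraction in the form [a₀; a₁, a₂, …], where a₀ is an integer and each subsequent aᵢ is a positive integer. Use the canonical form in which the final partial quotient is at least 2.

[11; 2, 1, 6]

227 = 11·20 + 7, so a_0 = 11
20 = 2·7 + 6, so a_1 = 2
7 = 1·6 + 1, so a_2 = 1
6 = 6·1 + 0, so a_3 = 6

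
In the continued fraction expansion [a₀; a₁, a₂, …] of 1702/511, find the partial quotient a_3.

4

Run the Euclidean algorithm, recording each quotient:
⌊1702/511⌋ = 3, remainder 169
⌊511/169⌋ = 3, remainder 4
⌊169/4⌋ = 42, remainder 1
⌊4/1⌋ = 4, remainder 0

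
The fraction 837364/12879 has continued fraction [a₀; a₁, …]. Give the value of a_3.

6

837364 ÷ 12879 → quotient 65, remainder 229
12879 ÷ 229 → quotient 56, remainder 55
229 ÷ 55 → quotient 4, remainder 9
55 ÷ 9 → quotient 6, remainder 1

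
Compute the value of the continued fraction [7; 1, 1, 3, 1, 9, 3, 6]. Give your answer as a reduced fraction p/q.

Build up convergents one term at a time:
a_0 = 7: 7/1
a_1 = 1: 8/1
a_2 = 1: 15/2
a_3 = 3: 53/7
a_4 = 1: 68/9
a_5 = 9: 665/88
a_6 = 3: 2063/273
a_7 = 6: 13043/1726

13043/1726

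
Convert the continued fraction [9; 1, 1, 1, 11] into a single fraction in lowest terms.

a_0 = 9: 9/1
a_1 = 1: 10/1
a_2 = 1: 19/2
a_3 = 1: 29/3
a_4 = 11: 338/35

338/35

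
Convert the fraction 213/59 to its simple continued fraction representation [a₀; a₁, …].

Apply division with remainder until the remainder is 0:
213 = 3·59 + 36, so a_0 = 3
59 = 1·36 + 23, so a_1 = 1
36 = 1·23 + 13, so a_2 = 1
23 = 1·13 + 10, so a_3 = 1
13 = 1·10 + 3, so a_4 = 1
10 = 3·3 + 1, so a_5 = 3
3 = 3·1 + 0, so a_6 = 3

[3; 1, 1, 1, 1, 3, 3]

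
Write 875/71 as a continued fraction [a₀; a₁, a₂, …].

875 = 12·71 + 23, so a_0 = 12
71 = 3·23 + 2, so a_1 = 3
23 = 11·2 + 1, so a_2 = 11
2 = 2·1 + 0, so a_3 = 2

[12; 3, 11, 2]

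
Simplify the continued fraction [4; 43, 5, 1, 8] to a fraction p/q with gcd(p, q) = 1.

Start with 8.
1 + 1/(8/1) = 1 + 1/8 = 9/8
5 + 1/(9/8) = 5 + 8/9 = 53/9
43 + 1/(53/9) = 43 + 9/53 = 2288/53
4 + 1/(2288/53) = 4 + 53/2288 = 9205/2288

9205/2288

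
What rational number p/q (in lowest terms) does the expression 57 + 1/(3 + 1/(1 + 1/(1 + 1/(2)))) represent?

Use the convergent recurrence hₖ = aₖ·hₖ₋₁ + hₖ₋₂ (and likewise for the denominators kₖ):
a_0 = 57: 57/1
a_1 = 3: 172/3
a_2 = 1: 229/4
a_3 = 1: 401/7
a_4 = 2: 1031/18

1031/18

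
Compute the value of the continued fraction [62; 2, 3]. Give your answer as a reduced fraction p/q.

437/7

Collapse the nested fraction from the inside out:
Start with 3.
2 + 1/(3/1) = 2 + 1/3 = 7/3
62 + 1/(7/3) = 62 + 3/7 = 437/7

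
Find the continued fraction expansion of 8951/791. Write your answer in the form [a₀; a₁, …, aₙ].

[11; 3, 6, 10, 4]

Run the Euclidean algorithm, recording each quotient:
8951 = 11·791 + 250, so a_0 = 11
791 = 3·250 + 41, so a_1 = 3
250 = 6·41 + 4, so a_2 = 6
41 = 10·4 + 1, so a_3 = 10
4 = 4·1 + 0, so a_4 = 4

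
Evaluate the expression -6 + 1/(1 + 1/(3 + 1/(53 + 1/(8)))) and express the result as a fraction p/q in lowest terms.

Build up convergents one term at a time:
a_0 = -6: -6/1
a_1 = 1: -5/1
a_2 = 3: -21/4
a_3 = 53: -1118/213
a_4 = 8: -8965/1708

-8965/1708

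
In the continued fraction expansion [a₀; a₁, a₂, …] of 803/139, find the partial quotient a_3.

2

803 ÷ 139 → quotient 5, remainder 108
139 ÷ 108 → quotient 1, remainder 31
108 ÷ 31 → quotient 3, remainder 15
31 ÷ 15 → quotient 2, remainder 1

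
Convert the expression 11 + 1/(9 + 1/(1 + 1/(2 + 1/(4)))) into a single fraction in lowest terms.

1399/126

Work from the innermost term outward:
Start with 4.
2 + 1/(4/1) = 2 + 1/4 = 9/4
1 + 1/(9/4) = 1 + 4/9 = 13/9
9 + 1/(13/9) = 9 + 9/13 = 126/13
11 + 1/(126/13) = 11 + 13/126 = 1399/126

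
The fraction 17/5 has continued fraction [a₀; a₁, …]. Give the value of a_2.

2

⌊17/5⌋ = 3, remainder 2
⌊5/2⌋ = 2, remainder 1
⌊2/1⌋ = 2, remainder 0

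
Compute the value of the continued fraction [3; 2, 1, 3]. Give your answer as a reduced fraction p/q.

Use the convergent recurrence hₖ = aₖ·hₖ₋₁ + hₖ₋₂ (and likewise for the denominators kₖ):
a_0 = 3: 3/1
a_1 = 2: 7/2
a_2 = 1: 10/3
a_3 = 3: 37/11

37/11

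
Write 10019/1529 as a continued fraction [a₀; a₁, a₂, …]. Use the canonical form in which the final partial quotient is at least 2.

[6; 1, 1, 4, 4, 40]

Apply division with remainder until the remainder is 0:
10019 ÷ 1529 → quotient 6, remainder 845
1529 ÷ 845 → quotient 1, remainder 684
845 ÷ 684 → quotient 1, remainder 161
684 ÷ 161 → quotient 4, remainder 40
161 ÷ 40 → quotient 4, remainder 1
40 ÷ 1 → quotient 40, remainder 0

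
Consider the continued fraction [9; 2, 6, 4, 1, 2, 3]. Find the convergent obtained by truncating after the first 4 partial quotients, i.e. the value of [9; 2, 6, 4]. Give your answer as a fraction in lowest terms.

511/54

Collapse the nested fraction from the inside out:
Start with 4.
6 + 1/(4/1) = 6 + 1/4 = 25/4
2 + 1/(25/4) = 2 + 4/25 = 54/25
9 + 1/(54/25) = 9 + 25/54 = 511/54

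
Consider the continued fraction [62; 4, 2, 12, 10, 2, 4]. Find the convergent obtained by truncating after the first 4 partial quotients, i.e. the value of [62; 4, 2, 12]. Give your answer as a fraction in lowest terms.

6969/112

Starting at the tail and folding back:
Start with 12.
2 + 1/(12/1) = 2 + 1/12 = 25/12
4 + 1/(25/12) = 4 + 12/25 = 112/25
62 + 1/(112/25) = 62 + 25/112 = 6969/112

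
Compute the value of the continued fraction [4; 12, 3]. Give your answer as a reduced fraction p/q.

Start with 3.
12 + 1/(3/1) = 12 + 1/3 = 37/3
4 + 1/(37/3) = 4 + 3/37 = 151/37

151/37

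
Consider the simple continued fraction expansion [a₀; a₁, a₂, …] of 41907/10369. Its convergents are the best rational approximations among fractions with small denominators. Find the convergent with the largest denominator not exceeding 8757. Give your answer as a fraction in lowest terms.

List convergents until the denominator exceeds the bound:
a_0 = 4: 4/1  (≤ bound)
a_1 = 24: 97/24  (≤ bound)
a_2 = 17: 1653/409  (≤ bound)
a_3 = 4: 6709/1660  (≤ bound)
a_4 = 6: 41907/10369  (> 8757, stop)

6709/1660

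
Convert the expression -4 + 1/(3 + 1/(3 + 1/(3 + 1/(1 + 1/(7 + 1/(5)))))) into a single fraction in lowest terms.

-6334/1713

Collapse the nested fraction from the inside out:
Start with 5.
7 + 1/(5/1) = 7 + 1/5 = 36/5
1 + 1/(36/5) = 1 + 5/36 = 41/36
3 + 1/(41/36) = 3 + 36/41 = 159/41
3 + 1/(159/41) = 3 + 41/159 = 518/159
3 + 1/(518/159) = 3 + 159/518 = 1713/518
-4 + 1/(1713/518) = -4 + 518/1713 = -6334/1713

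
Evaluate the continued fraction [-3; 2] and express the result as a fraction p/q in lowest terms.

-5/2

Use the convergent recurrence hₖ = aₖ·hₖ₋₁ + hₖ₋₂ (and likewise for the denominators kₖ):
a_0 = -3: -3/1
a_1 = 2: -5/2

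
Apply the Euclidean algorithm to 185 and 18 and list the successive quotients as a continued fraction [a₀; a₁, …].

[10; 3, 1, 1, 2]

Repeatedly divide and take the remainder:
185 ÷ 18 → quotient 10, remainder 5
18 ÷ 5 → quotient 3, remainder 3
5 ÷ 3 → quotient 1, remainder 2
3 ÷ 2 → quotient 1, remainder 1
2 ÷ 1 → quotient 2, remainder 0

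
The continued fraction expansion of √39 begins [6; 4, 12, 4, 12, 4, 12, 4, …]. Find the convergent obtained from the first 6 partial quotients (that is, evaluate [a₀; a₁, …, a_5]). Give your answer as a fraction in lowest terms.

Compute successive convergents:
a_0 = 6: 6/1
a_1 = 4: 25/4
a_2 = 12: 306/49
a_3 = 4: 1249/200
a_4 = 12: 15294/2449
a_5 = 4: 62425/9996

62425/9996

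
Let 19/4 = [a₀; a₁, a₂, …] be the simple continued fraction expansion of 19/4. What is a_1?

Repeatedly divide and take the remainder:
19 = 4·4 + 3, so a_0 = 4
4 = 1·3 + 1, so a_1 = 1

1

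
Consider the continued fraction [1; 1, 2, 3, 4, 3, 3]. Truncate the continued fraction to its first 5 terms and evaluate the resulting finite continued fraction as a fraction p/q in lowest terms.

a_0 = 1: 1/1
a_1 = 1: 2/1
a_2 = 2: 5/3
a_3 = 3: 17/10
a_4 = 4: 73/43

73/43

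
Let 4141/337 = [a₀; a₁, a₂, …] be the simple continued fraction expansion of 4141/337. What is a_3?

⌊4141/337⌋ = 12, remainder 97
⌊337/97⌋ = 3, remainder 46
⌊97/46⌋ = 2, remainder 5
⌊46/5⌋ = 9, remainder 1

9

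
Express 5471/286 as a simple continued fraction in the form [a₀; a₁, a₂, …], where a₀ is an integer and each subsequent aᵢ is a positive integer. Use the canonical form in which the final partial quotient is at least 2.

Run the Euclidean algorithm, recording each quotient:
5471 ÷ 286 → quotient 19, remainder 37
286 ÷ 37 → quotient 7, remainder 27
37 ÷ 27 → quotient 1, remainder 10
27 ÷ 10 → quotient 2, remainder 7
10 ÷ 7 → quotient 1, remainder 3
7 ÷ 3 → quotient 2, remainder 1
3 ÷ 1 → quotient 3, remainder 0

[19; 7, 1, 2, 1, 2, 3]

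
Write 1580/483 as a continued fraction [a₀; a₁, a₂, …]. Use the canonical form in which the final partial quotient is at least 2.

[3; 3, 1, 2, 5, 8]

1580 ÷ 483 → quotient 3, remainder 131
483 ÷ 131 → quotient 3, remainder 90
131 ÷ 90 → quotient 1, remainder 41
90 ÷ 41 → quotient 2, remainder 8
41 ÷ 8 → quotient 5, remainder 1
8 ÷ 1 → quotient 8, remainder 0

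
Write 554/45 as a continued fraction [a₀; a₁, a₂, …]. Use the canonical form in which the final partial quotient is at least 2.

554 ÷ 45 → quotient 12, remainder 14
45 ÷ 14 → quotient 3, remainder 3
14 ÷ 3 → quotient 4, remainder 2
3 ÷ 2 → quotient 1, remainder 1
2 ÷ 1 → quotient 2, remainder 0

[12; 3, 4, 1, 2]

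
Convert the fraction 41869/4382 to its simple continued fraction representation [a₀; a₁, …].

41869 ÷ 4382 → quotient 9, remainder 2431
4382 ÷ 2431 → quotient 1, remainder 1951
2431 ÷ 1951 → quotient 1, remainder 480
1951 ÷ 480 → quotient 4, remainder 31
480 ÷ 31 → quotient 15, remainder 15
31 ÷ 15 → quotient 2, remainder 1
15 ÷ 1 → quotient 15, remainder 0

[9; 1, 1, 4, 15, 2, 15]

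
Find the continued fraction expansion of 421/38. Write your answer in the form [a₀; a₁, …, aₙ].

⌊421/38⌋ = 11, remainder 3
⌊38/3⌋ = 12, remainder 2
⌊3/2⌋ = 1, remainder 1
⌊2/1⌋ = 2, remainder 0

[11; 12, 1, 2]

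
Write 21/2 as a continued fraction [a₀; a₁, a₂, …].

[10; 2]

21 = 10·2 + 1, so a_0 = 10
2 = 2·1 + 0, so a_1 = 2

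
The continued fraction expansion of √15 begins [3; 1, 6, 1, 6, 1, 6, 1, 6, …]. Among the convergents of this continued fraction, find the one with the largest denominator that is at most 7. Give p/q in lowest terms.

a_0 = 3: 3/1  (≤ bound)
a_1 = 1: 4/1  (≤ bound)
a_2 = 6: 27/7  (≤ bound)
a_3 = 1: 31/8  (> 7, stop)

27/7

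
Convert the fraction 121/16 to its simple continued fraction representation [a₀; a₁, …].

⌊121/16⌋ = 7, remainder 9
⌊16/9⌋ = 1, remainder 7
⌊9/7⌋ = 1, remainder 2
⌊7/2⌋ = 3, remainder 1
⌊2/1⌋ = 2, remainder 0

[7; 1, 1, 3, 2]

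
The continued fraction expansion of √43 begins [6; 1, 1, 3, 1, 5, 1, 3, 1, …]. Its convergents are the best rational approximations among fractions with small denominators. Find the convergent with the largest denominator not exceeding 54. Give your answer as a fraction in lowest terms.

a_0 = 6: 6/1  (≤ bound)
a_1 = 1: 7/1  (≤ bound)
a_2 = 1: 13/2  (≤ bound)
a_3 = 3: 46/7  (≤ bound)
a_4 = 1: 59/9  (≤ bound)
a_5 = 5: 341/52  (≤ bound)
a_6 = 1: 400/61  (> 54, stop)

341/52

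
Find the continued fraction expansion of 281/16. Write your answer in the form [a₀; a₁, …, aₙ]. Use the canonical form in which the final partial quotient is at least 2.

[17; 1, 1, 3, 2]

Run the Euclidean algorithm, recording each quotient:
⌊281/16⌋ = 17, remainder 9
⌊16/9⌋ = 1, remainder 7
⌊9/7⌋ = 1, remainder 2
⌊7/2⌋ = 3, remainder 1
⌊2/1⌋ = 2, remainder 0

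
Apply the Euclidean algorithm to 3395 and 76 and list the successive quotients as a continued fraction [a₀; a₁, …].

Apply division with remainder until the remainder is 0:
⌊3395/76⌋ = 44, remainder 51
⌊76/51⌋ = 1, remainder 25
⌊51/25⌋ = 2, remainder 1
⌊25/1⌋ = 25, remainder 0

[44; 1, 2, 25]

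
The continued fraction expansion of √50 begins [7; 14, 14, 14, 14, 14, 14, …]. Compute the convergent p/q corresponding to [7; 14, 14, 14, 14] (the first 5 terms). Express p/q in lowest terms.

Build up convergents one term at a time:
a_0 = 7: 7/1
a_1 = 14: 99/14
a_2 = 14: 1393/197
a_3 = 14: 19601/2772
a_4 = 14: 275807/39005

275807/39005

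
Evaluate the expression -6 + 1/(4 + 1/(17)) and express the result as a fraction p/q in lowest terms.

Build up convergents one term at a time:
a_0 = -6: -6/1
a_1 = 4: -23/4
a_2 = 17: -397/69

-397/69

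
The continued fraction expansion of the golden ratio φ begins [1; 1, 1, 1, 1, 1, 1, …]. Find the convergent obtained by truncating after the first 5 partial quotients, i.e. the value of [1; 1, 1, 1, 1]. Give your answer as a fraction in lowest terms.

a_0 = 1: 1/1
a_1 = 1: 2/1
a_2 = 1: 3/2
a_3 = 1: 5/3
a_4 = 1: 8/5

8/5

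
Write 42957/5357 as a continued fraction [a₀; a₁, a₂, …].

Apply division with remainder until the remainder is 0:
⌊42957/5357⌋ = 8, remainder 101
⌊5357/101⌋ = 53, remainder 4
⌊101/4⌋ = 25, remainder 1
⌊4/1⌋ = 4, remainder 0

[8; 53, 25, 4]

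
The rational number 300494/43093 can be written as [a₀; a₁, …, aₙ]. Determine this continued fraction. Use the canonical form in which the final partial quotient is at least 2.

Repeatedly divide and take the remainder:
300494 ÷ 43093 → quotient 6, remainder 41936
43093 ÷ 41936 → quotient 1, remainder 1157
41936 ÷ 1157 → quotient 36, remainder 284
1157 ÷ 284 → quotient 4, remainder 21
284 ÷ 21 → quotient 13, remainder 11
21 ÷ 11 → quotient 1, remainder 10
11 ÷ 10 → quotient 1, remainder 1
10 ÷ 1 → quotient 10, remainder 0

[6; 1, 36, 4, 13, 1, 1, 10]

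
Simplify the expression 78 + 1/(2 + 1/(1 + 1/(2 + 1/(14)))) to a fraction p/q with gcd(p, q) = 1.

Start with 14.
2 + 1/(14/1) = 2 + 1/14 = 29/14
1 + 1/(29/14) = 1 + 14/29 = 43/29
2 + 1/(43/29) = 2 + 29/43 = 115/43
78 + 1/(115/43) = 78 + 43/115 = 9013/115

9013/115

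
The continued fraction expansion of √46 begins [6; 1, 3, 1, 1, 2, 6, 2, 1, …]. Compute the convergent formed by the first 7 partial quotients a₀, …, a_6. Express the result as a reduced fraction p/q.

Use the convergent recurrence hₖ = aₖ·hₖ₋₁ + hₖ₋₂ (and likewise for the denominators kₖ):
a_0 = 6: 6/1
a_1 = 1: 7/1
a_2 = 3: 27/4
a_3 = 1: 34/5
a_4 = 1: 61/9
a_5 = 2: 156/23
a_6 = 6: 997/147

997/147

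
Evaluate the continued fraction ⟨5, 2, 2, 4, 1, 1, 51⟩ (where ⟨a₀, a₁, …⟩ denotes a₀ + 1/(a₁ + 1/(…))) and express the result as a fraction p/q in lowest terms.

13661/2526

a_0 = 5: 5/1
a_1 = 2: 11/2
a_2 = 2: 27/5
a_3 = 4: 119/22
a_4 = 1: 146/27
a_5 = 1: 265/49
a_6 = 51: 13661/2526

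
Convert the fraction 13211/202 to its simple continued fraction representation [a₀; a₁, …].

Repeatedly divide and take the remainder:
13211 = 65·202 + 81, so a_0 = 65
202 = 2·81 + 40, so a_1 = 2
81 = 2·40 + 1, so a_2 = 2
40 = 40·1 + 0, so a_3 = 40

[65; 2, 2, 40]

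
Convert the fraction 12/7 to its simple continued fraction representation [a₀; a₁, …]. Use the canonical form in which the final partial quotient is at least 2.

[1; 1, 2, 2]

⌊12/7⌋ = 1, remainder 5
⌊7/5⌋ = 1, remainder 2
⌊5/2⌋ = 2, remainder 1
⌊2/1⌋ = 2, remainder 0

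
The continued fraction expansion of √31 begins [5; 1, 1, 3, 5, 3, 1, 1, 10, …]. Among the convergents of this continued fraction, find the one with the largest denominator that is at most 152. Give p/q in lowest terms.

a_0 = 5: 5/1  (≤ bound)
a_1 = 1: 6/1  (≤ bound)
a_2 = 1: 11/2  (≤ bound)
a_3 = 3: 39/7  (≤ bound)
a_4 = 5: 206/37  (≤ bound)
a_5 = 3: 657/118  (≤ bound)
a_6 = 1: 863/155  (> 152, stop)

657/118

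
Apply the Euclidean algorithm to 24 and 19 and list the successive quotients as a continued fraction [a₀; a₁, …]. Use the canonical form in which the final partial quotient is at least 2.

[1; 3, 1, 4]

Run the Euclidean algorithm, recording each quotient:
24 = 1·19 + 5, so a_0 = 1
19 = 3·5 + 4, so a_1 = 3
5 = 1·4 + 1, so a_2 = 1
4 = 4·1 + 0, so a_3 = 4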